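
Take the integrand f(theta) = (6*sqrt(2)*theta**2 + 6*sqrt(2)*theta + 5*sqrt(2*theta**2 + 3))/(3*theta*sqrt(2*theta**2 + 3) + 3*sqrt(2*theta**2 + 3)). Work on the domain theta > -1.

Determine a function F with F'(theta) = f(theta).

Whatever form F(theta) takes, F'(theta) = f(theta) is non-negotiable.
Check: d/dtheta[sqrt(2)*(6*sqrt(2*theta**2 + 3) + 5*sqrt(2)*log(theta + 1) + 5*sqrt(2)*log(2))/6] = (6*sqrt(2)*theta**2 + 6*sqrt(2)*theta + 5*sqrt(2*theta**2 + 3))/(3*theta*sqrt(2*theta**2 + 3) + 3*sqrt(2*theta**2 + 3)) = f(theta).

An antiderivative is F(theta) = sqrt(2)*(6*sqrt(2*theta**2 + 3) + 5*sqrt(2)*log(theta + 1) + 5*sqrt(2)*log(2))/6.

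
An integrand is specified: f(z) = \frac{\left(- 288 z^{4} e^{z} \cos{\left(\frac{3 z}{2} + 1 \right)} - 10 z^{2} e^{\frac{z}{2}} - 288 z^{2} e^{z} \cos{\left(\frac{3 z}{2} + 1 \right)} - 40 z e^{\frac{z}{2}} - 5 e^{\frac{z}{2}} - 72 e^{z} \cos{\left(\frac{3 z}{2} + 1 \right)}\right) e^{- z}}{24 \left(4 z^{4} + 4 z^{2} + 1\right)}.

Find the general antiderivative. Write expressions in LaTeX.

F(z) = \frac{\left(- 24 \left(2 z^{2} + 1\right) e^{\frac{z}{2}} \sin{\left(\frac{3 z}{2} + 1 \right)} + 5\right) e^{- \frac{z}{2}}}{12 \left(2 z^{2} + 1\right)} + C

Whatever form F(z) takes, F'(z) = f(z) is non-negotiable.
Check: d/dz[\frac{\left(- 24 \left(2 z^{2} + 1\right) e^{\frac{z}{2}} \sin{\left(\frac{3 z}{2} + 1 \right)} + 5\right) e^{- \frac{z}{2}}}{12 \left(2 z^{2} + 1\right)}] = \frac{- 288 z^{4} e^{z} \cos{\left(\frac{3 z}{2} + 1 \right)} - 10 z^{2} e^{\frac{z}{2}} - 288 z^{2} e^{z} \cos{\left(\frac{3 z}{2} + 1 \right)} - 40 z e^{\frac{z}{2}} - 5 e^{\frac{z}{2}} - 72 e^{z} \cos{\left(\frac{3 z}{2} + 1 \right)}}{96 z^{4} e^{z} + 96 z^{2} e^{z} + 24 e^{z}}, which equals f(z).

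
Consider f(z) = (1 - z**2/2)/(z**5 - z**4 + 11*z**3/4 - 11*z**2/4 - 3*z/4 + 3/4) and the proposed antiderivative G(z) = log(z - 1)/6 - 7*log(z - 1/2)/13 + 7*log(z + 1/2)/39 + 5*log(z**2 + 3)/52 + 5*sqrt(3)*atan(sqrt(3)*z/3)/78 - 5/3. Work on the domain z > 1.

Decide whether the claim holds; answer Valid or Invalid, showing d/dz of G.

Valid - the claim checks out under differentiation.

d/dz[G] = (4 - 2*z**2)/(4*z**5 - 4*z**4 + 11*z**3 - 11*z**2 - 3*z + 3)
This equals f(z) exactly, so the claim holds.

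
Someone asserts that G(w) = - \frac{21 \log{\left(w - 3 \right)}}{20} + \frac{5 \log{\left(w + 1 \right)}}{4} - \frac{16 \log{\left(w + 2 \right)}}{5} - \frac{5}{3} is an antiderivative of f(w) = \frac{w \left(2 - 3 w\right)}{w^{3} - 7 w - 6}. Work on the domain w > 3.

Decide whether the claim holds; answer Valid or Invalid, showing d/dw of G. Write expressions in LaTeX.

d/dw[G] = \frac{- 3 w^{2} + 2 w}{w^{3} - 7 w - 6}
This equals f(w) exactly, so the claim holds.

Valid. The derivative of G reproduces f.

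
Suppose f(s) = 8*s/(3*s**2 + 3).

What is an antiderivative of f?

f matches the chain-rule pattern g'(h)*h' with inner function h(s) = 4*s**2 + 4; substituting u = h(s) collapses the integral.
Check: d/ds[4*log(4*s**2 + 4)/3] = 8*s/(3*s**2 + 3) = f(s).

An antiderivative is F(s) = 4*log(4*s**2 + 4)/3.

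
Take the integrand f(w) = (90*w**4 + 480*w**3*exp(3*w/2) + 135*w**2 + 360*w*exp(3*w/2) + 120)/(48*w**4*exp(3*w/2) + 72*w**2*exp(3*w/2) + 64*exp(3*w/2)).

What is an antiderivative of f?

An antiderivative is F(w) = 5*(2*exp(3*w/2)*log(w**4 + 3*w**2/2 + 4/3) - 1)*exp(-3*w/2)/4.

Since d/dw undoes antidifferentiation here, F'(w) = f(w) is required of F(w).
Check: d/dw[5*(2*exp(3*w/2)*log(w**4 + 3*w**2/2 + 4/3) - 1)*exp(-3*w/2)/4] = (90*w**4 + 480*w**3*exp(3*w/2) + 135*w**2 + 360*w*exp(3*w/2) + 120)/(48*w**4*exp(3*w/2) + 72*w**2*exp(3*w/2) + 64*exp(3*w/2)) = f(w).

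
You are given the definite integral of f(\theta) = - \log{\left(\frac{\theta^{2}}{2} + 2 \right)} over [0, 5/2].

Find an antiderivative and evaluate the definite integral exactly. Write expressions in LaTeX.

Check any antiderivative F(\theta) by computing F'(\theta) and comparing it with f(\theta).
F(\theta) = - \theta \log{\left(\frac{\theta^{2}}{2} + 2 \right)} + 2 \theta - 4 \operatorname{atan}{\left(\frac{\theta}{2} \right)} is an antiderivative of f.
Check: d/d\theta[- \theta \log{\left(\frac{\theta^{2}}{2} + 2 \right)} + 2 \theta - 4 \operatorname{atan}{\left(\frac{\theta}{2} \right)}] = - \log{\left(\frac{\theta^{2}}{2} + 2 \right)} = f(\theta).
F(5/2) = - \frac{5 \log{\left(\frac{41}{8} \right)}}{2} - 4 \operatorname{atan}{\left(\frac{5}{4} \right)} + 5; F(0) = 0.
Integral = F(5/2) - F(0) = - \frac{5 \log{\left(\frac{41}{8} \right)}}{2} - 4 \operatorname{atan}{\left(\frac{5}{4} \right)} + 5.

Antiderivative: F(\theta) = - \theta \log{\left(\frac{\theta^{2}}{2} + 2 \right)} + 2 \theta - 4 \operatorname{atan}{\left(\frac{\theta}{2} \right)}; value = - \frac{5 \log{\left(\frac{41}{8} \right)}}{2} - 4 \operatorname{atan}{\left(\frac{5}{4} \right)} + 5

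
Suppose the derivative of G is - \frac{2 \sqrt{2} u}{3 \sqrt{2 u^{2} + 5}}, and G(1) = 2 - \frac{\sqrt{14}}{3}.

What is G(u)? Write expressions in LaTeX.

G(u) = 2 - \frac{2 \sqrt{u^{2} + \frac{5}{2}}}{3}

The substitution w = u^{2} + \frac{5}{2} works: G'(u) is exactly (dG/dw)*(dw/du) for that inner function.
A general antiderivative is - \frac{2 \sqrt{u^{2} + \frac{5}{2}}}{3} + C.
The condition gives C = 2 - \frac{\sqrt{14}}{3} - (- \frac{\sqrt{14}}{3}) = 2.
So G(u) = 2 - \frac{2 \sqrt{u^{2} + \frac{5}{2}}}{3}.
Check: d/du[2 - \frac{2 \sqrt{u^{2} + \frac{5}{2}}}{3}] = - \frac{2 \sqrt{2} u}{3 \sqrt{2 u^{2} + 5}} = G'(u).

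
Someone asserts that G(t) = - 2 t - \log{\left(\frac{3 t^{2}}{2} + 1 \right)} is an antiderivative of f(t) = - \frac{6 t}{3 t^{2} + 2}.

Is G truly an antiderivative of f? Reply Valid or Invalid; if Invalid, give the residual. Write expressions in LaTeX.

d/dt[G] = \frac{- 6 t^{2} - 6 t - 4}{3 t^{2} + 2}
d/dt[G] - f(t) = -2 != 0.

Invalid: d/dt[G] - f = -2, which is not 0.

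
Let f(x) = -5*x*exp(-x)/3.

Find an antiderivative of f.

f has the shape u'v + uv' for u = 5*x/3 + 5/3 and v = exp(-x) — it is the derivative of the product u*v.
Check: d/dx[5*(x + 1)*exp(-x)/3] = -5*x*exp(-x)/3 = f(x).

An antiderivative is F(x) = 5*(x + 1)*exp(-x)/3.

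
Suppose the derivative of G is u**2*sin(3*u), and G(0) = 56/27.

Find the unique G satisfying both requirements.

G(u) = (-9*u**2*cos(3*u) + 6*u*sin(3*u) + 2*cos(3*u) + 54)/27

A first test for any G(u): its u-derivative must equal the given G'(u).
A general antiderivative is -u**2*cos(3*u)/3 + 2*u*sin(3*u)/9 + 2*cos(3*u)/27 + C.
The condition gives C = 56/27 - (2/27) = 2.
So G(u) = (-9*u**2*cos(3*u) + 6*u*sin(3*u) + 2*cos(3*u) + 54)/27.
Check: d/du[(-9*u**2*cos(3*u) + 6*u*sin(3*u) + 2*cos(3*u) + 54)/27] = u**2*sin(3*u) = G'(u).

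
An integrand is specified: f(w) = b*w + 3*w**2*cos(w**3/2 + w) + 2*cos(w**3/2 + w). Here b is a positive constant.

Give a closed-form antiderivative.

An antiderivative is F(w) = b*w**2/2 + 2*sin(w**3/2 + w).

Integrate term by term and add the pieces.
Check: d/dw[b*w**2/2 + 2*sin(w**3/2 + w)] = b*w + 3*w**2*cos(w**3/2 + w) + 2*cos(w**3/2 + w) = f(w).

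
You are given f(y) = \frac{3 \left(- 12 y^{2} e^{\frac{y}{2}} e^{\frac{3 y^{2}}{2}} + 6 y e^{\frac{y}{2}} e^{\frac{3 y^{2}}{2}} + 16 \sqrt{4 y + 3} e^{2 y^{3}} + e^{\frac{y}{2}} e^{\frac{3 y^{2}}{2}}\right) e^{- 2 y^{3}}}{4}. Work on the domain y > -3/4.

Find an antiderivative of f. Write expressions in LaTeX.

An antiderivative is F(y) = 8 y \sqrt{4 y + 3} + 6 \sqrt{4 y + 3} + \frac{3 e^{\frac{y}{2}} e^{\frac{3 y^{2}}{2}} e^{- 2 y^{3}}}{2}.

Check any antiderivative F(y) by computing F'(y) and comparing it with f(y).
Check: d/dy[8 y \sqrt{4 y + 3} + 6 \sqrt{4 y + 3} + \frac{3 e^{\frac{y}{2}} e^{\frac{3 y^{2}}{2}} e^{- 2 y^{3}}}{2}] = \frac{\left(- 36 y^{2} \sqrt{4 y + 3} e^{\frac{y}{2}} e^{\frac{3 y^{2}}{2}} + 18 y \sqrt{4 y + 3} e^{\frac{y}{2}} e^{\frac{3 y^{2}}{2}} + 192 y e^{2 y^{3}} + 3 \sqrt{4 y + 3} e^{\frac{y}{2}} e^{\frac{3 y^{2}}{2}} + 144 e^{2 y^{3}}\right) e^{- 2 y^{3}}}{4 \sqrt{4 y + 3}}, which equals f(y).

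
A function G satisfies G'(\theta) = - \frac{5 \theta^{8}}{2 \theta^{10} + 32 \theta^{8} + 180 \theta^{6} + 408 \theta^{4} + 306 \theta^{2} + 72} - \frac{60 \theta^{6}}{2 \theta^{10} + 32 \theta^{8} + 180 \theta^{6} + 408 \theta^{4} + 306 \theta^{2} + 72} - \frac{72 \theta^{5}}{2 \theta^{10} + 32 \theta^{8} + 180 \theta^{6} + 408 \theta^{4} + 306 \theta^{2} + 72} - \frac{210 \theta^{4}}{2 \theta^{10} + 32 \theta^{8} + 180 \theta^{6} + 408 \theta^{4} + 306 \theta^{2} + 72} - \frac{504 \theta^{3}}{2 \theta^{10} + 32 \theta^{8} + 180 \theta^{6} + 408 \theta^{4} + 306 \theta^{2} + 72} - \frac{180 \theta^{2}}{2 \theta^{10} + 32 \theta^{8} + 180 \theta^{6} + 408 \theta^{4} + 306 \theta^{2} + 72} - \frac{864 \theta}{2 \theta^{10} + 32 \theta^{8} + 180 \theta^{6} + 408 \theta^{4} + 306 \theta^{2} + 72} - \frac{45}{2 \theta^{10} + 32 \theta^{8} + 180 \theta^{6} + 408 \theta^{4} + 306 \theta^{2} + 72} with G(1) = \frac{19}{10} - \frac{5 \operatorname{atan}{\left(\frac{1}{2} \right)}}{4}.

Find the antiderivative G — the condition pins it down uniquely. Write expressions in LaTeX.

The integrand splits into summands that can be handled one at a time.
A general antiderivative is - \frac{5 \operatorname{atan}{\left(\frac{\theta}{2} \right)}}{4} + \frac{3}{\frac{\theta^{4}}{3} + 2 \theta^{2} + 1} + C.
The condition gives C = \frac{19}{10} - \frac{5 \operatorname{atan}{\left(\frac{1}{2} \right)}}{4} - (\frac{9}{10} - \frac{5 \operatorname{atan}{\left(\frac{1}{2} \right)}}{4}) = 1.
So G(\theta) = \frac{- 5 \theta^{4} \operatorname{atan}{\left(\frac{\theta}{2} \right)} + 4 \theta^{4} - 30 \theta^{2} \operatorname{atan}{\left(\frac{\theta}{2} \right)} + 24 \theta^{2} - 15 \operatorname{atan}{\left(\frac{\theta}{2} \right)} + 48}{4 \theta^{4} + 24 \theta^{2} + 12}.
Check: d/d\theta[\frac{- 5 \theta^{4} \operatorname{atan}{\left(\frac{\theta}{2} \right)} + 4 \theta^{4} - 30 \theta^{2} \operatorname{atan}{\left(\frac{\theta}{2} \right)} + 24 \theta^{2} - 15 \operatorname{atan}{\left(\frac{\theta}{2} \right)} + 48}{4 \theta^{4} + 24 \theta^{2} + 12}] = \frac{- 5 \theta^{8} - 60 \theta^{6} - 72 \theta^{5} - 210 \theta^{4} - 504 \theta^{3} - 180 \theta^{2} - 864 \theta - 45}{2 \theta^{10} + 32 \theta^{8} + 180 \theta^{6} + 408 \theta^{4} + 306 \theta^{2} + 72}, which equals G'(\theta).

G(\theta) = \frac{- 5 \theta^{4} \operatorname{atan}{\left(\frac{\theta}{2} \right)} + 4 \theta^{4} - 30 \theta^{2} \operatorname{atan}{\left(\frac{\theta}{2} \right)} + 24 \theta^{2} - 15 \operatorname{atan}{\left(\frac{\theta}{2} \right)} + 48}{4 \theta^{4} + 24 \theta^{2} + 12}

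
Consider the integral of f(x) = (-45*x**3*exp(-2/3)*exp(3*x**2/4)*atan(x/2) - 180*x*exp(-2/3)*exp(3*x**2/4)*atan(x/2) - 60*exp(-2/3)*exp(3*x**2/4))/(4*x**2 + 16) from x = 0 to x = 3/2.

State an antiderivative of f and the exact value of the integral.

Recognize the product-rule pattern: f = u'v + uv' with u = -15*atan(x/2)/2, v = exp(3*x**2/4 - 2/3), so integration by parts undoes it.
F(x) = -15*exp(-2/3)*exp(3*x**2/4)*atan(x/2)/2 is an antiderivative of f.
Check: d/dx[-15*exp(-2/3)*exp(3*x**2/4)*atan(x/2)/2] = (-45*x**3*exp(3*x**2/4)*atan(x/2) - 180*x*exp(3*x**2/4)*atan(x/2) - 60*exp(3*x**2/4))/(4*x**2*exp(2/3) + 16*exp(2/3)), which equals f(x).
F(3/2) = -15*exp(49/48)*atan(3/4)/2; F(0) = 0.
Integral = F(3/2) - F(0) = -15*exp(49/48)*atan(3/4)/2.

Antiderivative: F(x) = -15*exp(-2/3)*exp(3*x**2/4)*atan(x/2)/2; value = -15*exp(49/48)*atan(3/4)/2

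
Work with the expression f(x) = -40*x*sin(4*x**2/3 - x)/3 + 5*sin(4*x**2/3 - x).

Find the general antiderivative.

F(x) = 5*cos(4*x**2/3 - x) + C

The substitution u = 4*x**2/3 - x works: f is exactly (dF/du)*(du/dx) for that inner function.
Check: d/dx[5*cos(4*x**2/3 - x)] = -40*x*sin(4*x**2/3 - x)/3 + 5*sin(4*x**2/3 - x) = f(x).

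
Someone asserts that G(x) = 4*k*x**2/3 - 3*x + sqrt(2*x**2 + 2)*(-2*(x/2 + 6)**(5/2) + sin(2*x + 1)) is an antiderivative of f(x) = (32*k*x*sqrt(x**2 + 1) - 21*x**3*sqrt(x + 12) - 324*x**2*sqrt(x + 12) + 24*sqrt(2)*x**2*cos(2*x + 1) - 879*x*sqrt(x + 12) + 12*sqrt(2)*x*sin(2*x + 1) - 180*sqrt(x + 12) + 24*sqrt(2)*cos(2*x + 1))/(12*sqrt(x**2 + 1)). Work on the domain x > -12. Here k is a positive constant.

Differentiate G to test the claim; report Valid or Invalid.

Invalid: d/dx[G] - f = -3, which is not 0.

d/dx[G] = (32*k*x*sqrt(x**2 + 1) - 21*x**3*sqrt(x + 12) - 324*x**2*sqrt(x + 12) + 24*sqrt(2)*x**2*cos(2*x + 1) - 879*x*sqrt(x + 12) + 12*sqrt(2)*x*sin(2*x + 1) - 180*sqrt(x + 12) - 36*sqrt(x**2 + 1) + 24*sqrt(2)*cos(2*x + 1))/(12*sqrt(x**2 + 1))
d/dx[G] - f(x) = -3 != 0.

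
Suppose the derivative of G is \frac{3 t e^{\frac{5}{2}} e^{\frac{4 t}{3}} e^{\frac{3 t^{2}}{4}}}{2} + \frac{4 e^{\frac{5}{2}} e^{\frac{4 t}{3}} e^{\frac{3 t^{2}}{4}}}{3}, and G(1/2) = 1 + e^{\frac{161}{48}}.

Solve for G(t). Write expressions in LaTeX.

The substitution u = \frac{3 t^{2}}{4} + \frac{4 t}{3} + \frac{5}{2} works: G'(t) is exactly (dG/du)*(du/dt) for that inner function.
A general antiderivative is e^{\frac{3 t^{2}}{4} + \frac{4 t}{3} + \frac{5}{2}} + C.
The condition gives C = 1 + e^{\frac{161}{48}} - (e^{\frac{161}{48}}) = 1.
So G(t) = e^{\frac{3 t^{2}}{4} + \frac{4 t}{3} + \frac{5}{2}} + 1.
Check: d/dt[e^{\frac{3 t^{2}}{4} + \frac{4 t}{3} + \frac{5}{2}} + 1] = \frac{3 t e^{\frac{5}{2}} e^{\frac{4 t}{3}} e^{\frac{3 t^{2}}{4}}}{2} + \frac{4 e^{\frac{5}{2}} e^{\frac{4 t}{3}} e^{\frac{3 t^{2}}{4}}}{3} = G'(t).

G(t) = e^{\frac{3 t^{2}}{4} + \frac{4 t}{3} + \frac{5}{2}} + 1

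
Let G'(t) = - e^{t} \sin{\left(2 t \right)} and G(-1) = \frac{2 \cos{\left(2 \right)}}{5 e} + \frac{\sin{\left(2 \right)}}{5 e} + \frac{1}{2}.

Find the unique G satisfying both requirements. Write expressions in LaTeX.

Check a candidate G(t) by differentiating: d/dt[G] must match the given G'(t).
A general antiderivative is - \frac{e^{t} \sin{\left(2 t \right)}}{5} + \frac{2 e^{t} \cos{\left(2 t \right)}}{5} + C.
The condition gives C = \frac{2 \cos{\left(2 \right)}}{5 e} + \frac{\sin{\left(2 \right)}}{5 e} + \frac{1}{2} - (\frac{2 \cos{\left(2 \right)}}{5 e} + \frac{\sin{\left(2 \right)}}{5 e}) = \frac{1}{2}.
So G(t) = - \frac{e^{t} \sin{\left(2 t \right)}}{5} + \frac{2 e^{t} \cos{\left(2 t \right)}}{5} + \frac{1}{2}.
Check: d/dt[- \frac{e^{t} \sin{\left(2 t \right)}}{5} + \frac{2 e^{t} \cos{\left(2 t \right)}}{5} + \frac{1}{2}] = - e^{t} \sin{\left(2 t \right)} = G'(t).

G(t) = - \frac{e^{t} \sin{\left(2 t \right)}}{5} + \frac{2 e^{t} \cos{\left(2 t \right)}}{5} + \frac{1}{2}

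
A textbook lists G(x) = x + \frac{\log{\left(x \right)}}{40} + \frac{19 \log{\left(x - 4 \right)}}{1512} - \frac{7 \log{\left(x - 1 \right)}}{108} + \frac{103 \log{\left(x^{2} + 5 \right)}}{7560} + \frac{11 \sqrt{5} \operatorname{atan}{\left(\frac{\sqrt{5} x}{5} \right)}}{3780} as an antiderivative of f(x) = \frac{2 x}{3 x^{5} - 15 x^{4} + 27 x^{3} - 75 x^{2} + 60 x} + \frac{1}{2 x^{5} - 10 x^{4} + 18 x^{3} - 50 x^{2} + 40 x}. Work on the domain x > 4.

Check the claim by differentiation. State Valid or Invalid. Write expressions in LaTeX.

d/dx[G] = \frac{6 x^{5} - 30 x^{4} + 54 x^{3} - 150 x^{2} + 124 x + 3}{6 x^{5} - 30 x^{4} + 54 x^{3} - 150 x^{2} + 120 x}
d/dx[G] - f(x) = 1 != 0.

Invalid: d/dx[G] - f = 1, which is not 0.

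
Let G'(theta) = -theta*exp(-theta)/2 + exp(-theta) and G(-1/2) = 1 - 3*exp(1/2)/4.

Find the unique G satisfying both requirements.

G'(theta) has the shape u'v + uv' for u = theta/2 - 1/2 and v = exp(-theta) — it is the derivative of the product u*v.
A general antiderivative is (theta - 1)*exp(-theta)/2 + C.
The condition gives C = 1 - 3*exp(1/2)/4 - (-3*exp(1/2)/4) = 1.
So G(theta) = (theta + 2*exp(theta) - 1)*exp(-theta)/2.
Check: d/dtheta[(theta + 2*exp(theta) - 1)*exp(-theta)/2] = (2 - theta)*exp(-theta)/2, which equals G'(theta).

G(theta) = (theta + 2*exp(theta) - 1)*exp(-theta)/2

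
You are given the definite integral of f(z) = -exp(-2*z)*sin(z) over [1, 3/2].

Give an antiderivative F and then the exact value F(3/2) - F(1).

Antiderivative: F(z) = (2*sin(z) + cos(z))*exp(-2*z)/5; value = -2*exp(-2)*sin(1)/5 - exp(-2)*cos(1)/5 + exp(-3)*cos(3/2)/5 + 2*exp(-3)*sin(3/2)/5

Whatever form F(z) takes, F'(z) = f(z) is non-negotiable.
F(z) = (2*sin(z) + cos(z))*exp(-2*z)/5 is an antiderivative of f.
Check: d/dz[(2*sin(z) + cos(z))*exp(-2*z)/5] = -exp(-2*z)*sin(z) = f(z).
F(3/2) = exp(-3)*cos(3/2)/5 + 2*exp(-3)*sin(3/2)/5; F(1) = exp(-2)*cos(1)/5 + 2*exp(-2)*sin(1)/5.
Integral = F(3/2) - F(1) = -2*exp(-2)*sin(1)/5 - exp(-2)*cos(1)/5 + exp(-3)*cos(3/2)/5 + 2*exp(-3)*sin(3/2)/5.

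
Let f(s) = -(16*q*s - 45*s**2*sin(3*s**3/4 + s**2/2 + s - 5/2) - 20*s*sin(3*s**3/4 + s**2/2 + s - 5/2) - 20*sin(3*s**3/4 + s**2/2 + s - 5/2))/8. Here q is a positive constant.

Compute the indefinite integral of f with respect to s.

F(s) = -q*s**2 - 5*cos(3*s**3/4 + s**2/2 + s - 5/2)/2 + C

A first test for any F(s): its s-derivative must equal f(s) identically.
Check: d/ds[-q*s**2 - 5*cos(3*s**3/4 + s**2/2 + s - 5/2)/2] = -2*q*s + 45*s**2*sin(3*s**3/4 + s**2/2 + s - 5/2)/8 + 5*s*sin(3*s**3/4 + s**2/2 + s - 5/2)/2 + 5*sin(3*s**3/4 + s**2/2 + s - 5/2)/2, which equals f(s).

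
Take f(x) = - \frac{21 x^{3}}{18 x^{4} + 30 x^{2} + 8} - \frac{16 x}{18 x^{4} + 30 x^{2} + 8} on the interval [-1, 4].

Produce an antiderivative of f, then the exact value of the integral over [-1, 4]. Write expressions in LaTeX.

Antiderivative: F(x) = - \frac{4 \log{\left(\frac{3 x^{2}}{2} + 2 \right)} + 3 \log{\left(3 x^{2} + 1 \right)}}{12}; value = - \frac{\log{\left(26 \right)}}{3} - \frac{\log{\left(49 \right)}}{4} + \frac{\log{\left(4 \right)}}{4} + \frac{\log{\left(\frac{7}{2} \right)}}{3}

The integrand splits into summands that can be handled one at a time.
F(x) = - \frac{4 \log{\left(\frac{3 x^{2}}{2} + 2 \right)} + 3 \log{\left(3 x^{2} + 1 \right)}}{12} is an antiderivative of f.
Check: d/dx[- \frac{4 \log{\left(\frac{3 x^{2}}{2} + 2 \right)} + 3 \log{\left(3 x^{2} + 1 \right)}}{12}] = \frac{- 21 x^{3} - 16 x}{18 x^{4} + 30 x^{2} + 8}, which equals f(x).
F(4) = - \frac{\log{\left(26 \right)}}{3} - \frac{\log{\left(49 \right)}}{4}; F(-1) = - \frac{\log{\left(\frac{7}{2} \right)}}{3} - \frac{\log{\left(4 \right)}}{4}.
Integral = F(4) - F(-1) = - \frac{\log{\left(26 \right)}}{3} - \frac{\log{\left(49 \right)}}{4} + \frac{\log{\left(4 \right)}}{4} + \frac{\log{\left(\frac{7}{2} \right)}}{3}.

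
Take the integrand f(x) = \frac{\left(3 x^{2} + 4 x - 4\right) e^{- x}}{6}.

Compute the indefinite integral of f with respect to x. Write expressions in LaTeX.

f has the shape u'v + uv' for u = - \frac{x^{2}}{2} - \frac{5 x}{3} - 1 and v = e^{- x} — it is the derivative of the product u*v.
Check: d/dx[\frac{\left(- 3 x^{2} - 10 x - 6\right) e^{- x}}{6}] = \frac{\left(3 x^{2} + 4 x - 4\right) e^{- x}}{6} = f(x).

F(x) = \frac{\left(- 3 x^{2} - 10 x - 6\right) e^{- x}}{6} + C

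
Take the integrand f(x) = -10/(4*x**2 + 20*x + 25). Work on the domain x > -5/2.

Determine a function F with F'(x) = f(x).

Any candidate F(x) must reproduce f(x) exactly when differentiated.
Check: d/dx[5/(2*x + 5)] = -10/(4*x**2 + 20*x + 25) = f(x).

An antiderivative is F(x) = 5/(2*x + 5).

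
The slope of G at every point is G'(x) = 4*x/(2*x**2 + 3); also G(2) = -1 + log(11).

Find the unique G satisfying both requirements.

The substitution u = 2*x**2 + 3 works: G'(x) is exactly (dG/du)*(du/dx) for that inner function.
A general antiderivative is log(2*x**2 + 3) + C.
The condition gives C = -1 + log(11) - (log(11)) = -1.
So G(x) = log(2*x**2 + 3) - 1.
Check: d/dx[log(2*x**2 + 3) - 1] = 4*x/(2*x**2 + 3) = G'(x).

G(x) = log(2*x**2 + 3) - 1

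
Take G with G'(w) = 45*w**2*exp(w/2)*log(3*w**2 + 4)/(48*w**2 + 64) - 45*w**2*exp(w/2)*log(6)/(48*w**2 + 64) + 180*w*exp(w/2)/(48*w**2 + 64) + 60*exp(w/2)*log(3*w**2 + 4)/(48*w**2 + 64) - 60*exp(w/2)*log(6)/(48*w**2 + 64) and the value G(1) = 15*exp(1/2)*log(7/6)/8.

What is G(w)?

G(w) = 15*exp(w/2)*log(w**2/2 + 2/3)/8

G'(w) has the shape u'v + uv' for u = 15*exp(w/2)/8 and v = log(w**2/2 + 2/3) — it is the derivative of the product u*v.
A general antiderivative is 15*exp(w/2)*log(w**2/2 + 2/3)/8 + C.
The condition gives C = 15*exp(1/2)*log(7/6)/8 - (15*exp(1/2)*log(7/6)/8) = 0.
So G(w) = 15*exp(w/2)*log(w**2/2 + 2/3)/8.
Check: d/dw[15*exp(w/2)*log(w**2/2 + 2/3)/8] = (45*w**2*exp(w/2)*log(3*w**2 + 4) - 45*w**2*exp(w/2)*log(6) + 180*w*exp(w/2) + 60*exp(w/2)*log(3*w**2 + 4) - 60*exp(w/2)*log(6))/(48*w**2 + 64), which equals G'(w).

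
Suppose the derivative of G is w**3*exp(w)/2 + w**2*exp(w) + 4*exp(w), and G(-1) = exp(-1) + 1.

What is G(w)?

G'(w) has the shape u'v + uv' for u = w**3/2 - w**2/2 + w + 3 and v = exp(w) — it is the derivative of the product u*v.
A general antiderivative is (w**3 - w**2 + 2*w + 6)*exp(w)/2 + C.
The condition gives C = exp(-1) + 1 - (exp(-1)) = 1.
So G(w) = w**3*exp(w)/2 - w**2*exp(w)/2 + w*exp(w) + 3*exp(w) + 1.
Check: d/dw[w**3*exp(w)/2 - w**2*exp(w)/2 + w*exp(w) + 3*exp(w) + 1] = w**3*exp(w)/2 + w**2*exp(w) + 4*exp(w) = G'(w).

G(w) = w**3*exp(w)/2 - w**2*exp(w)/2 + w*exp(w) + 3*exp(w) + 1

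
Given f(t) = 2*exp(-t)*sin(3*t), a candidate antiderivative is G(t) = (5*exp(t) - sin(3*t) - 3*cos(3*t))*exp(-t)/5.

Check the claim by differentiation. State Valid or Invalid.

Valid - differentiating G returns exactly f.

d/dt[G] = 2*exp(-t)*sin(3*t)
This equals f(t) exactly, so the claim holds.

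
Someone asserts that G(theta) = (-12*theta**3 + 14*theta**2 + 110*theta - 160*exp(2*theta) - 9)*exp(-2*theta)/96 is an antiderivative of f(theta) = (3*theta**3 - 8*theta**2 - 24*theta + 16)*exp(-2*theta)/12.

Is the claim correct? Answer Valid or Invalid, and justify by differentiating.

Valid. The derivative of G reproduces f.

d/dtheta[G] = (3*theta**3 - 8*theta**2 - 24*theta + 16)*exp(-2*theta)/12
This equals f(theta) exactly, so the claim holds.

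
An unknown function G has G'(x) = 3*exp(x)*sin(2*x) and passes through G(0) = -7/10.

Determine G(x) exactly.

G(x) = 3*exp(x)*sin(2*x)/5 - 6*exp(x)*cos(2*x)/5 + 1/2

Any candidate G(x) must reproduce the stated G'(x) exactly.
A general antiderivative is 3*exp(x)*sin(2*x)/5 - 6*exp(x)*cos(2*x)/5 + C.
The condition gives C = -7/10 - (-6/5) = 1/2.
So G(x) = 3*exp(x)*sin(2*x)/5 - 6*exp(x)*cos(2*x)/5 + 1/2.
Check: d/dx[3*exp(x)*sin(2*x)/5 - 6*exp(x)*cos(2*x)/5 + 1/2] = 3*exp(x)*sin(2*x) = G'(x).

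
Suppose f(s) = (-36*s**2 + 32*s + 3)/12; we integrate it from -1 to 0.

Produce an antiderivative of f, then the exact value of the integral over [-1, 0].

Since d/ds undoes antidifferentiation here, F'(s) = f(s) is required of F(s).
F(s) = -s*(2*s - 3)*(6*s + 1)/12 is an antiderivative of f.
Check: d/ds[-s*(2*s - 3)*(6*s + 1)/12] = -3*s**2 + 8*s/3 + 1/4, which equals f(s).
F(0) = 0; F(-1) = 25/12.
Integral = F(0) - F(-1) = -25/12.

Antiderivative: F(s) = -s*(2*s - 3)*(6*s + 1)/12; value = -25/12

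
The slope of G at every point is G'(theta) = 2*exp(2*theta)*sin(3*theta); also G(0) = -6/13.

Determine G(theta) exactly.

A first test for any G(theta): its theta-derivative must equal the given G'(theta).
A general antiderivative is 4*exp(2*theta)*sin(3*theta)/13 - 6*exp(2*theta)*cos(3*theta)/13 + C.
The condition gives C = -6/13 - (-6/13) = 0.
So G(theta) = 4*exp(2*theta)*sin(3*theta)/13 - 6*exp(2*theta)*cos(3*theta)/13.
Check: d/dtheta[4*exp(2*theta)*sin(3*theta)/13 - 6*exp(2*theta)*cos(3*theta)/13] = 2*exp(2*theta)*sin(3*theta) = G'(theta).

G(theta) = 4*exp(2*theta)*sin(3*theta)/13 - 6*exp(2*theta)*cos(3*theta)/13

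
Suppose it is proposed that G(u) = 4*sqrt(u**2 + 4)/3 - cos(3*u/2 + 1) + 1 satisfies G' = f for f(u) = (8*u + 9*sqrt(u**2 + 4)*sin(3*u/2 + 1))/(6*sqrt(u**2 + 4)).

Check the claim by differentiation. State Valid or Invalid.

d/du[G] = (8*u + 9*sqrt(u**2 + 4)*sin(3*u/2 + 1))/(6*sqrt(u**2 + 4))
This equals f(u) exactly, so the claim holds.

Valid: G'(u) = f(u).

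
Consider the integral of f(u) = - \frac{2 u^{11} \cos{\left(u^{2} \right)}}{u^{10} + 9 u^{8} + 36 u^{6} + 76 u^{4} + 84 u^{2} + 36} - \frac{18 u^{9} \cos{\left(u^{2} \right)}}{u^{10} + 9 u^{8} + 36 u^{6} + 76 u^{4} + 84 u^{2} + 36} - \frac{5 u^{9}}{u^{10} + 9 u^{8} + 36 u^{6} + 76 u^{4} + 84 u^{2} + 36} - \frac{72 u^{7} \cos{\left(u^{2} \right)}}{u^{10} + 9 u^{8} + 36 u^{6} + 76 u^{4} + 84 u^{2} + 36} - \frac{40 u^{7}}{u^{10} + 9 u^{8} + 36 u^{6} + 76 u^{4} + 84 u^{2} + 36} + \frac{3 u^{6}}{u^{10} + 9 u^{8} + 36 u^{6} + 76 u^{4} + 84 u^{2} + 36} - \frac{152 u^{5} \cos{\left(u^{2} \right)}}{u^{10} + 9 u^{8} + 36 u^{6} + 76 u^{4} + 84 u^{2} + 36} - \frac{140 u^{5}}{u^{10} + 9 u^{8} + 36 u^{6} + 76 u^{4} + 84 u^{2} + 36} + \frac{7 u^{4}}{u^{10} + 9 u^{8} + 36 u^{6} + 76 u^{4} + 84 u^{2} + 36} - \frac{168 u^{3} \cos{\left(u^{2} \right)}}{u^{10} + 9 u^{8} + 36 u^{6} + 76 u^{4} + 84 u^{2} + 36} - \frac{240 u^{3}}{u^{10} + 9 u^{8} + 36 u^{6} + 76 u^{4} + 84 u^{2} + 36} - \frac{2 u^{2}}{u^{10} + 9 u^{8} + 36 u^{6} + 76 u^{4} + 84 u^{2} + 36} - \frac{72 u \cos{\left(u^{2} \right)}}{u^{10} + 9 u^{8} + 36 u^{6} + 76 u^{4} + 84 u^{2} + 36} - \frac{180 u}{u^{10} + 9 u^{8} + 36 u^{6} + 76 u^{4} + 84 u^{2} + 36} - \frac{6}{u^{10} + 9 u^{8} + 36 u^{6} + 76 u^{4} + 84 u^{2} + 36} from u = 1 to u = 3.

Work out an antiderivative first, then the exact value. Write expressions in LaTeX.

Antiderivative: F(u) = - \frac{u}{u^{4} + 4 u^{2} + 6} - \frac{5 \log{\left(4 u^{2} + 4 \right)}}{2} - \sin{\left(u^{2} \right)}; value = - \frac{5 \log{\left(40 \right)}}{2} - \sin{\left(9 \right)} + \frac{30}{451} + \sin{\left(1 \right)} + \frac{5 \log{\left(8 \right)}}{2}

The integrand splits into summands that can be handled one at a time.
F(u) = - \frac{u}{u^{4} + 4 u^{2} + 6} - \frac{5 \log{\left(4 u^{2} + 4 \right)}}{2} - \sin{\left(u^{2} \right)} is an antiderivative of f.
Check: d/du[- \frac{u}{u^{4} + 4 u^{2} + 6} - \frac{5 \log{\left(4 u^{2} + 4 \right)}}{2} - \sin{\left(u^{2} \right)}] = \frac{- 2 u^{11} \cos{\left(u^{2} \right)} - 18 u^{9} \cos{\left(u^{2} \right)} - 5 u^{9} - 72 u^{7} \cos{\left(u^{2} \right)} - 40 u^{7} + 3 u^{6} - 152 u^{5} \cos{\left(u^{2} \right)} - 140 u^{5} + 7 u^{4} - 168 u^{3} \cos{\left(u^{2} \right)} - 240 u^{3} - 2 u^{2} - 72 u \cos{\left(u^{2} \right)} - 180 u - 6}{u^{10} + 9 u^{8} + 36 u^{6} + 76 u^{4} + 84 u^{2} + 36}, which equals f(u).
F(3) = - \frac{5 \log{\left(40 \right)}}{2} - \sin{\left(9 \right)} - \frac{1}{41}; F(1) = - \frac{5 \log{\left(8 \right)}}{2} - \sin{\left(1 \right)} - \frac{1}{11}.
Integral = F(3) - F(1) = - \frac{5 \log{\left(40 \right)}}{2} - \sin{\left(9 \right)} + \frac{30}{451} + \sin{\left(1 \right)} + \frac{5 \log{\left(8 \right)}}{2}.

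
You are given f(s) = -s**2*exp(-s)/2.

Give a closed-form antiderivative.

An antiderivative is F(s) = (s**2 + 2*s + 2)*exp(-s)/2.

Recognize the product-rule pattern: f = u'v + uv' with u = s**2/2 + s + 1, v = exp(-s), so integration by parts undoes it.
Check: d/ds[(s**2 + 2*s + 2)*exp(-s)/2] = -s**2*exp(-s)/2 = f(s).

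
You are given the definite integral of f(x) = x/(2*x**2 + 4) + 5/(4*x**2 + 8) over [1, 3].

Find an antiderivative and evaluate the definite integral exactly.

The integrand splits into summands that can be handled one at a time.
F(x) = log(x**2 + 2)/4 + 5*sqrt(2)*atan(sqrt(2)*x/2)/8 is an antiderivative of f.
Check: d/dx[log(x**2 + 2)/4 + 5*sqrt(2)*atan(sqrt(2)*x/2)/8] = (2*x + 5)/(4*x**2 + 8), which equals f(x).
F(3) = log(11)/4 + 5*sqrt(2)*atan(3*sqrt(2)/2)/8; F(1) = log(3)/4 + 5*sqrt(2)*atan(sqrt(2)/2)/8.
Integral = F(3) - F(1) = -5*sqrt(2)*atan(sqrt(2)/2)/8 - log(3)/4 + log(11)/4 + 5*sqrt(2)*atan(3*sqrt(2)/2)/8.

Antiderivative: F(x) = log(x**2 + 2)/4 + 5*sqrt(2)*atan(sqrt(2)*x/2)/8; value = -5*sqrt(2)*atan(sqrt(2)/2)/8 - log(3)/4 + log(11)/4 + 5*sqrt(2)*atan(3*sqrt(2)/2)/8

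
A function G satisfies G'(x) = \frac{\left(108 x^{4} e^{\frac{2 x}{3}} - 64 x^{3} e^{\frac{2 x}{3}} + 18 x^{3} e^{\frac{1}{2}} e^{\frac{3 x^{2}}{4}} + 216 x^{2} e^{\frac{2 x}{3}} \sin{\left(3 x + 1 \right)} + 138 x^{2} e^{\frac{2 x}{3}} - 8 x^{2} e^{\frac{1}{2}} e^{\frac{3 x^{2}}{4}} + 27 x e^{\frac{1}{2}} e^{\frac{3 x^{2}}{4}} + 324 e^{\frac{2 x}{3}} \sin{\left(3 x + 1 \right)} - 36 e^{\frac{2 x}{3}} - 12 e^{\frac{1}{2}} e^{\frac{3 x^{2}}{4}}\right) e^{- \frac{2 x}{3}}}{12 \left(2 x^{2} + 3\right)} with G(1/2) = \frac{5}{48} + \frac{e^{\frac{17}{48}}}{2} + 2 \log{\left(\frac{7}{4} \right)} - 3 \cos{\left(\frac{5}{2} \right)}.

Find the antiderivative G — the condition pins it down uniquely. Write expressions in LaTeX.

G(x) = \frac{3 x^{3}}{2} - \frac{4 x^{2}}{3} - x + \frac{e^{\frac{3 x^{2}}{4} - \frac{2 x}{3} + \frac{1}{2}}}{2} + 2 \log{\left(x^{2} + \frac{3}{2} \right)} - 3 \cos{\left(3 x + 1 \right)} + \frac{3}{4}

For G(x) to be correct, d/dx[G] must agree with the stated G'(x) identically.
A general antiderivative is \frac{3 x^{3}}{2} - \frac{4 x^{2}}{3} - x + \frac{e^{\frac{3 x^{2}}{4} - \frac{2 x}{3} + \frac{1}{2}}}{2} + 2 \log{\left(x^{2} + \frac{3}{2} \right)} - 3 \cos{\left(3 x + 1 \right)} - \frac{5}{4} + C.
The condition gives C = \frac{5}{48} + \frac{e^{\frac{17}{48}}}{2} + 2 \log{\left(\frac{7}{4} \right)} - 3 \cos{\left(\frac{5}{2} \right)} - (- \frac{91}{48} + \frac{e^{\frac{17}{48}}}{2} + 2 \log{\left(\frac{7}{4} \right)} - 3 \cos{\left(\frac{5}{2} \right)}) = 2.
So G(x) = \frac{3 x^{3}}{2} - \frac{4 x^{2}}{3} - x + \frac{e^{\frac{3 x^{2}}{4} - \frac{2 x}{3} + \frac{1}{2}}}{2} + 2 \log{\left(x^{2} + \frac{3}{2} \right)} - 3 \cos{\left(3 x + 1 \right)} + \frac{3}{4}.
Check: d/dx[\frac{3 x^{3}}{2} - \frac{4 x^{2}}{3} - x + \frac{e^{\frac{3 x^{2}}{4} - \frac{2 x}{3} + \frac{1}{2}}}{2} + 2 \log{\left(x^{2} + \frac{3}{2} \right)} - 3 \cos{\left(3 x + 1 \right)} + \frac{3}{4}] = \frac{108 x^{4} - 64 x^{3} + 18 x^{3} e^{\frac{1}{2}} e^{- \frac{2 x}{3}} e^{\frac{3 x^{2}}{4}} + 216 x^{2} \sin{\left(3 x + 1 \right)} + 138 x^{2} - 8 x^{2} e^{\frac{1}{2}} e^{- \frac{2 x}{3}} e^{\frac{3 x^{2}}{4}} + 27 x e^{\frac{1}{2}} e^{- \frac{2 x}{3}} e^{\frac{3 x^{2}}{4}} + 324 \sin{\left(3 x + 1 \right)} - 36 - 12 e^{\frac{1}{2}} e^{- \frac{2 x}{3}} e^{\frac{3 x^{2}}{4}}}{24 x^{2} + 36}, which equals G'(x).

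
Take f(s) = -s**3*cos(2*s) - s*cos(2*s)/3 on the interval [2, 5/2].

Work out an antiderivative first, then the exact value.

Antiderivative: F(s) = -s**3*sin(2*s)/2 - 3*s**2*cos(2*s)/4 + 7*s*sin(2*s)/12 + 7*cos(2*s)/24; value = 17*sin(4)/6 + 65*cos(4)/24 - 211*cos(5)/48 - 305*sin(5)/48

Integrate term by term and add the pieces.
F(s) = -s**3*sin(2*s)/2 - 3*s**2*cos(2*s)/4 + 7*s*sin(2*s)/12 + 7*cos(2*s)/24 is an antiderivative of f.
Check: d/ds[-s**3*sin(2*s)/2 - 3*s**2*cos(2*s)/4 + 7*s*sin(2*s)/12 + 7*cos(2*s)/24] = -s**3*cos(2*s) - s*cos(2*s)/3 = f(s).
F(5/2) = -211*cos(5)/48 - 305*sin(5)/48; F(2) = -65*cos(4)/24 - 17*sin(4)/6.
Integral = F(5/2) - F(2) = 17*sin(4)/6 + 65*cos(4)/24 - 211*cos(5)/48 - 305*sin(5)/48.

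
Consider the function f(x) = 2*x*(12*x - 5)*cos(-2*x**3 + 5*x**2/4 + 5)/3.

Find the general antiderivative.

f matches the chain-rule pattern g'(h)*h' with inner function h(x) = -2*x**3 + 5*x**2/4 + 5; substituting u = h(x) collapses the integral.
Check: d/dx[-4*sin(-2*x**3 + 5*x**2/4 + 5)/3] = 8*x**2*cos(-2*x**3 + 5*x**2/4 + 5) - 10*x*cos(-2*x**3 + 5*x**2/4 + 5)/3, which equals f(x).

F(x) = -4*sin(-2*x**3 + 5*x**2/4 + 5)/3 + C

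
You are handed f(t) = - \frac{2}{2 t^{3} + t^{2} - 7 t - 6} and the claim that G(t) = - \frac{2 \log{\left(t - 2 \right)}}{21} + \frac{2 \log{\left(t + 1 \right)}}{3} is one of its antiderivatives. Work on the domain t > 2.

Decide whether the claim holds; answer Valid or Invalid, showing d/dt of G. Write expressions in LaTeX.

Invalid: d/dt[G] - f = \frac{8}{14 t + 21}, which is not 0.

d/dt[G] = \frac{4 t - 10}{7 t^{2} - 7 t - 14}
d/dt[G] - f(t) = \frac{8}{14 t + 21} != 0.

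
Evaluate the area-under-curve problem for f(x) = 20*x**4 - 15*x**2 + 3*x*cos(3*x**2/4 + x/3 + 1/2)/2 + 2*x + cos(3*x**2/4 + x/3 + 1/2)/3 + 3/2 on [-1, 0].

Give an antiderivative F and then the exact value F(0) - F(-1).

Integrate term by term and add the pieces.
F(x) = 4*x**5 - 5*x**3 + x**2 + 3*x/2 + sin(3*x**2/4 + x/3 + 1/2) is an antiderivative of f.
Check: d/dx[4*x**5 - 5*x**3 + x**2 + 3*x/2 + sin(3*x**2/4 + x/3 + 1/2)] = 20*x**4 - 15*x**2 + 3*x*cos(3*x**2/4 + x/3 + 1/2)/2 + 2*x + cos(3*x**2/4 + x/3 + 1/2)/3 + 3/2 = f(x).
F(0) = sin(1/2); F(-1) = 1/2 + sin(11/12).
Integral = F(0) - F(-1) = -sin(11/12) - 1/2 + sin(1/2).

Antiderivative: F(x) = 4*x**5 - 5*x**3 + x**2 + 3*x/2 + sin(3*x**2/4 + x/3 + 1/2); value = -sin(11/12) - 1/2 + sin(1/2)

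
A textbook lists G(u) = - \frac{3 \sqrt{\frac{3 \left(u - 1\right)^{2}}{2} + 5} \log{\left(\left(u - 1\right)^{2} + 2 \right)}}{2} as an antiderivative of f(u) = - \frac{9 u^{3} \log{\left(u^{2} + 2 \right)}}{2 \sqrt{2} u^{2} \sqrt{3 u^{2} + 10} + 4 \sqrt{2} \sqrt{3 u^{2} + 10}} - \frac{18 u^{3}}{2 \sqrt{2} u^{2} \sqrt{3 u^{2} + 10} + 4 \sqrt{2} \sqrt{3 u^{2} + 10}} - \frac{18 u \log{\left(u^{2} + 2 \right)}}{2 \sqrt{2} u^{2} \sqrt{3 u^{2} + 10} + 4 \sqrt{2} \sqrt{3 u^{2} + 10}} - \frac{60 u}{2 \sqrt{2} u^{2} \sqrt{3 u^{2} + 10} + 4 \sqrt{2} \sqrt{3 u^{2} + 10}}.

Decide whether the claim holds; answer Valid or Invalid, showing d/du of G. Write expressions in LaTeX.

Invalid: d/du[G] - f = \frac{- 9 u^{5} \sqrt{3 u^{2} + 10} \log{\left(u^{2} - 2 u + 3 \right)} - 18 u^{5} \sqrt{3 u^{2} + 10} + 9 u^{5} \sqrt{3 u^{2} - 6 u + 13} \log{\left(u^{2} + 2 \right)} + 18 u^{5} \sqrt{3 u^{2} - 6 u + 13} + 27 u^{4} \sqrt{3 u^{2} + 10} \log{\left(u^{2} - 2 u + 3 \right)} + 54 u^{4} \sqrt{3 u^{2} + 10} - 18 u^{4} \sqrt{3 u^{2} - 6 u + 13} \log{\left(u^{2} + 2 \right)} - 36 u^{4} \sqrt{3 u^{2} - 6 u + 13} - 63 u^{3} \sqrt{3 u^{2} + 10} \log{\left(u^{2} - 2 u + 3 \right)} - 150 u^{3} \sqrt{3 u^{2} + 10} + 45 u^{3} \sqrt{3 u^{2} - 6 u + 13} \log{\left(u^{2} + 2 \right)} + 114 u^{3} \sqrt{3 u^{2} - 6 u + 13} + 81 u^{2} \sqrt{3 u^{2} + 10} \log{\left(u^{2} - 2 u + 3 \right)} + 186 u^{2} \sqrt{3 u^{2} + 10} - 36 u^{2} \sqrt{3 u^{2} - 6 u + 13} \log{\left(u^{2} + 2 \right)} - 120 u^{2} \sqrt{3 u^{2} - 6 u + 13} - 90 u \sqrt{3 u^{2} + 10} \log{\left(u^{2} - 2 u + 3 \right)} - 228 u \sqrt{3 u^{2} + 10} + 54 u \sqrt{3 u^{2} - 6 u + 13} \log{\left(u^{2} + 2 \right)} + 180 u \sqrt{3 u^{2} - 6 u + 13} + 54 \sqrt{3 u^{2} + 10} \log{\left(u^{2} - 2 u + 3 \right)} + 156 \sqrt{3 u^{2} + 10}}{2 \sqrt{2} u^{4} \sqrt{3 u^{2} + 10} \sqrt{3 u^{2} - 6 u + 13} - 4 \sqrt{2} u^{3} \sqrt{3 u^{2} + 10} \sqrt{3 u^{2} - 6 u + 13} + 10 \sqrt{2} u^{2} \sqrt{3 u^{2} + 10} \sqrt{3 u^{2} - 6 u + 13} - 8 \sqrt{2} u \sqrt{3 u^{2} + 10} \sqrt{3 u^{2} - 6 u + 13} + 12 \sqrt{2} \sqrt{3 u^{2} + 10} \sqrt{3 u^{2} - 6 u + 13}}, which is not 0.

d/du[G] = \frac{- 9 u^{3} \log{\left(u^{2} - 2 u + 3 \right)} - 18 u^{3} + 27 u^{2} \log{\left(u^{2} - 2 u + 3 \right)} + 54 u^{2} - 45 u \log{\left(u^{2} - 2 u + 3 \right)} - 114 u + 27 \log{\left(u^{2} - 2 u + 3 \right)} + 78}{2 \sqrt{2} u^{2} \sqrt{3 u^{2} - 6 u + 13} - 4 \sqrt{2} u \sqrt{3 u^{2} - 6 u + 13} + 6 \sqrt{2} \sqrt{3 u^{2} - 6 u + 13}}
d/du[G] - f(u) = \frac{- 9 u^{5} \sqrt{3 u^{2} + 10} \log{\left(u^{2} - 2 u + 3 \right)} - 18 u^{5} \sqrt{3 u^{2} + 10} + 9 u^{5} \sqrt{3 u^{2} - 6 u + 13} \log{\left(u^{2} + 2 \right)} + 18 u^{5} \sqrt{3 u^{2} - 6 u + 13} + 27 u^{4} \sqrt{3 u^{2} + 10} \log{\left(u^{2} - 2 u + 3 \right)} + 54 u^{4} \sqrt{3 u^{2} + 10} - 18 u^{4} \sqrt{3 u^{2} - 6 u + 13} \log{\left(u^{2} + 2 \right)} - 36 u^{4} \sqrt{3 u^{2} - 6 u + 13} - 63 u^{3} \sqrt{3 u^{2} + 10} \log{\left(u^{2} - 2 u + 3 \right)} - 150 u^{3} \sqrt{3 u^{2} + 10} + 45 u^{3} \sqrt{3 u^{2} - 6 u + 13} \log{\left(u^{2} + 2 \right)} + 114 u^{3} \sqrt{3 u^{2} - 6 u + 13} + 81 u^{2} \sqrt{3 u^{2} + 10} \log{\left(u^{2} - 2 u + 3 \right)} + 186 u^{2} \sqrt{3 u^{2} + 10} - 36 u^{2} \sqrt{3 u^{2} - 6 u + 13} \log{\left(u^{2} + 2 \right)} - 120 u^{2} \sqrt{3 u^{2} - 6 u + 13} - 90 u \sqrt{3 u^{2} + 10} \log{\left(u^{2} - 2 u + 3 \right)} - 228 u \sqrt{3 u^{2} + 10} + 54 u \sqrt{3 u^{2} - 6 u + 13} \log{\left(u^{2} + 2 \right)} + 180 u \sqrt{3 u^{2} - 6 u + 13} + 54 \sqrt{3 u^{2} + 10} \log{\left(u^{2} - 2 u + 3 \right)} + 156 \sqrt{3 u^{2} + 10}}{2 \sqrt{2} u^{4} \sqrt{3 u^{2} + 10} \sqrt{3 u^{2} - 6 u + 13} - 4 \sqrt{2} u^{3} \sqrt{3 u^{2} + 10} \sqrt{3 u^{2} - 6 u + 13} + 10 \sqrt{2} u^{2} \sqrt{3 u^{2} + 10} \sqrt{3 u^{2} - 6 u + 13} - 8 \sqrt{2} u \sqrt{3 u^{2} + 10} \sqrt{3 u^{2} - 6 u + 13} + 12 \sqrt{2} \sqrt{3 u^{2} + 10} \sqrt{3 u^{2} - 6 u + 13}} != 0.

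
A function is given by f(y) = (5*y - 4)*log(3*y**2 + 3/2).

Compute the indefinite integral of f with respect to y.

F(y) = (10*y**2*log(3*y**2 + 3/2) - 10*y**2 - 16*y*log(3*y**2 + 3/2) + 32*y + 5*log(y**2 + 1/2) - 16*sqrt(2)*atan(sqrt(2)*y))/4 + C

For F(y) to be correct the identity F'(y) - f(y) = 0 must hold.
Check: d/dy[(10*y**2*log(3*y**2 + 3/2) - 10*y**2 - 16*y*log(3*y**2 + 3/2) + 32*y + 5*log(y**2 + 1/2) - 16*sqrt(2)*atan(sqrt(2)*y))/4] = 5*y*log(y**2 + 1/2) + 5*y*log(3) - 4*log(y**2 + 1/2) - 4*log(3), which equals f(y).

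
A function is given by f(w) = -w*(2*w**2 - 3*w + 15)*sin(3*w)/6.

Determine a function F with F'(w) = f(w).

An antiderivative is F(w) = (18*w**3*cos(3*w) - 18*w**2*sin(3*w) - 27*w**2*cos(3*w) + 18*w*sin(3*w) + 123*w*cos(3*w) - 41*sin(3*w) + 6*cos(3*w))/162.

Whatever form F(w) takes, F'(w) = f(w) is non-negotiable.
Check: d/dw[(18*w**3*cos(3*w) - 18*w**2*sin(3*w) - 27*w**2*cos(3*w) + 18*w*sin(3*w) + 123*w*cos(3*w) - 41*sin(3*w) + 6*cos(3*w))/162] = -w**3*sin(3*w)/3 + w**2*sin(3*w)/2 - 5*w*sin(3*w)/2, which equals f(w).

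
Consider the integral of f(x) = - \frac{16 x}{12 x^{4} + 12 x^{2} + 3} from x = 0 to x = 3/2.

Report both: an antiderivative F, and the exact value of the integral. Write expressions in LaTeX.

Antiderivative: F(x) = \frac{4}{3 \left(2 x^{2} + 1\right)}; value = - \frac{12}{11}

f matches the chain-rule pattern g'(h)*h' with inner function h(x) = 3 x^{2} + \frac{3}{2}; substituting u = h(x) collapses the integral.
F(x) = \frac{4}{3 \left(2 x^{2} + 1\right)} is an antiderivative of f.
Check: d/dx[\frac{4}{3 \left(2 x^{2} + 1\right)}] = - \frac{16 x}{12 x^{4} + 12 x^{2} + 3} = f(x).
F(3/2) = \frac{8}{33}; F(0) = \frac{4}{3}.
Integral = F(3/2) - F(0) = - \frac{12}{11}.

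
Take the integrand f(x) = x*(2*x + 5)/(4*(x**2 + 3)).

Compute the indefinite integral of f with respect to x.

F(x) = (4*x + 5*log(x**2 + 3) - 4*sqrt(3)*atan(sqrt(3)*x/3))/8 + C

An antiderivative F(x) passes only if d/dx[F] lands on f(x) exactly.
Check: d/dx[(4*x + 5*log(x**2 + 3) - 4*sqrt(3)*atan(sqrt(3)*x/3))/8] = (2*x**2 + 5*x)/(4*x**2 + 12), which equals f(x).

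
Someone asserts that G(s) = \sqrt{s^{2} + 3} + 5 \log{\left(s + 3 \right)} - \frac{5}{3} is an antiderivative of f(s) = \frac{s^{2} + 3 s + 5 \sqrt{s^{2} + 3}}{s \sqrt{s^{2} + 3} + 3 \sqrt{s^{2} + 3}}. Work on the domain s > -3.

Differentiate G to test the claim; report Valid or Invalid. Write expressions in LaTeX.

d/ds[G] = \frac{s^{2} + 3 s + 5 \sqrt{s^{2} + 3}}{s \sqrt{s^{2} + 3} + 3 \sqrt{s^{2} + 3}}
This equals f(s) exactly, so the claim holds.

Valid - the claim checks out under differentiation.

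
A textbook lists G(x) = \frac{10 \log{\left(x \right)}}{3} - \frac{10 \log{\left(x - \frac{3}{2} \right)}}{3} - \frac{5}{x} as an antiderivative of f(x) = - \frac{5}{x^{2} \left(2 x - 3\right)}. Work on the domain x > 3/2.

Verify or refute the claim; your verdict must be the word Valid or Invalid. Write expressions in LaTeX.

d/dx[G] = - \frac{15}{2 x^{3} - 3 x^{2}}
d/dx[G] - f(x) = - \frac{10}{2 x^{3} - 3 x^{2}} != 0.

Invalid: d/dx[G] - f = - \frac{10}{2 x^{3} - 3 x^{2}}, which is not 0.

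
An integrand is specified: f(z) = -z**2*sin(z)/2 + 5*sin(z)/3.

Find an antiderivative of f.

An antiderivative is F(z) = z**2*cos(z)/2 - z*sin(z) - 8*cos(z)/3.

Integrate term by term and add the pieces.
Check: d/dz[z**2*cos(z)/2 - z*sin(z) - 8*cos(z)/3] = -z**2*sin(z)/2 + 5*sin(z)/3 = f(z).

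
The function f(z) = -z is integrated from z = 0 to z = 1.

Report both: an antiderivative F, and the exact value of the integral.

Antiderivative: F(z) = -z**2/2; value = -1/2

Differentiate the proposed F(z) back; it has to land on f(z) exactly.
F(z) = -z**2/2 is an antiderivative of f.
Check: d/dz[-z**2/2] = -z = f(z).
F(1) = -1/2; F(0) = 0.
Integral = F(1) - F(0) = -1/2.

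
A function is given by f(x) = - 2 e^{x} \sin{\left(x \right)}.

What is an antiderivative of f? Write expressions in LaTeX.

An antiderivative is F(x) = \left(- \sin{\left(x \right)} + \cos{\left(x \right)}\right) e^{x}.

Differentiate the proposed F(x) back; it has to land on f(x) exactly.
Check: d/dx[\left(- \sin{\left(x \right)} + \cos{\left(x \right)}\right) e^{x}] = - 2 e^{x} \sin{\left(x \right)} = f(x).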